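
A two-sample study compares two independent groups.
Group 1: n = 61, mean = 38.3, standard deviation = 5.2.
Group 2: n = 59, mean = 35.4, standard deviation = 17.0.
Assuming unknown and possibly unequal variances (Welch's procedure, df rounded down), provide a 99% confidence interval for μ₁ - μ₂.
(-3.22, 9.02)

Difference: x̄₁ - x̄₂ = 2.90
SE = √(s₁²/n₁ + s₂²/n₂) = √(5.2²/61 + 17.0²/59) = 2.3112
df = 68.43 → 68 (Welch–Satterthwaite, rounded down)
t* = 2.650

CI: 2.90 ± 2.650 · 2.3112 = 2.90 ± 6.12 = (-3.22, 9.02)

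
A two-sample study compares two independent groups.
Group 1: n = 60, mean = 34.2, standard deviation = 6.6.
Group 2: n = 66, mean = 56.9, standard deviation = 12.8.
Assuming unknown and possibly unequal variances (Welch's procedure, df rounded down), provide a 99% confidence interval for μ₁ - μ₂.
(-27.40, -18.00)

Difference: x̄₁ - x̄₂ = -22.70
SE = √(s₁²/n₁ + s₂²/n₂) = √(6.6²/60 + 12.8²/66) = 1.7912
df = 99.23 → 99 (Welch–Satterthwaite, rounded down)
t* = 2.626

CI: -22.70 ± 2.626 · 1.7912 = -22.70 ± 4.70 = (-27.40, -18.00)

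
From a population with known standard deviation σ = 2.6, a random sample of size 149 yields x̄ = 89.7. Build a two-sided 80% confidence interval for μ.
(89.43, 89.97)

z-interval (σ known):
z* = 1.282 for 80% confidence

Margin of error = z* · σ/√n = 1.282 · 2.6/√149 = 0.27

CI: (89.7 - 0.27, 89.7 + 0.27) = (89.43, 89.97)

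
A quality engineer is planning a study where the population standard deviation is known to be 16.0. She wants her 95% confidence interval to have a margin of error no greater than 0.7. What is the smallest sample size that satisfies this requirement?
n ≥ 2008

For margin E ≤ 0.7:
n ≥ (z* · σ / E)²
n ≥ (1.960 · 16.0 / 0.7)²
n ≥ 2007.04

Minimum n = 2008 (rounding up)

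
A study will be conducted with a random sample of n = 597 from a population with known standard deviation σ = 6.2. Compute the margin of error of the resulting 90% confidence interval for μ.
Margin of error = 0.42

Margin of error = z* · σ/√n
= 1.645 · 6.2/√597
= 1.645 · 6.2/24.4336
= 0.42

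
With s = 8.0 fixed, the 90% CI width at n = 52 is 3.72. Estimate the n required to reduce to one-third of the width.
n ≈ 468

CI width ∝ 1/√n
To reduce width by factor 3, need √n to grow by 3 → need 3² = 9 times as many samples.

Current: n = 52, width = 3.72
New: n = 468, width ≈ 1.22

Width reduced by factor of 3.72/1.22 = 3.05.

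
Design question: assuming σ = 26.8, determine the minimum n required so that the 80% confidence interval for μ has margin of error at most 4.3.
n ≥ 64

For margin E ≤ 4.3:
n ≥ (z* · σ / E)²
n ≥ (1.282 · 26.8 / 4.3)²
n ≥ 63.84

Minimum n = 64 (rounding up)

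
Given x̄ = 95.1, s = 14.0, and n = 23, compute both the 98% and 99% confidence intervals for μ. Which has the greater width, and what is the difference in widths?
99% CI is wider by 1.82

df = 22
98% CI: t* = 2.508, (87.78, 102.42), width = 2 · t* · s/√n = 14.64
99% CI: t* = 2.819, (86.87, 103.33), width = 2 · t* · s/√n = 16.46

The 99% CI is wider by 16.46 - 14.64 = 1.82.
Higher confidence requires a wider interval.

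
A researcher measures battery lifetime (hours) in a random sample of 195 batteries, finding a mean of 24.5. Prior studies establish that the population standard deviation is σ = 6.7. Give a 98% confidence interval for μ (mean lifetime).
(23.38, 25.62)

z-interval (σ known):
z* = 2.326 for 98% confidence

Margin of error = z* · σ/√n = 2.326 · 6.7/√195 = 1.12

CI: (24.5 - 1.12, 24.5 + 1.12) = (23.38, 25.62)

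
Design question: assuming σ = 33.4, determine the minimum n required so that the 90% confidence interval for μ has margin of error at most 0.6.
n ≥ 8386

For margin E ≤ 0.6:
n ≥ (z* · σ / E)²
n ≥ (1.645 · 33.4 / 0.6)²
n ≥ 8385.37

Minimum n = 8386 (rounding up)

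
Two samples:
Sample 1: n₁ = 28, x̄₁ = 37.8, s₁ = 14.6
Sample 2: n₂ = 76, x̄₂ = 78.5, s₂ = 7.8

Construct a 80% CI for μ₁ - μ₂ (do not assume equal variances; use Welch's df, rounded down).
(-44.50, -36.90)

Difference: x̄₁ - x̄₂ = -40.70
SE = √(s₁²/n₁ + s₂²/n₂) = √(14.6²/28 + 7.8²/76) = 2.9006
df = 32.85 → 32 (Welch–Satterthwaite, rounded down)
t* = 1.309

CI: -40.70 ± 1.309 · 2.9006 = -40.70 ± 3.80 = (-44.50, -36.90)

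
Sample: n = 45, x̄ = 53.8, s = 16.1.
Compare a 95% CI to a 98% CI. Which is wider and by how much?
98% CI is wider by 1.92

df = 44
95% CI: t* = 2.015, (48.96, 58.64), width = 2 · t* · s/√n = 9.67
98% CI: t* = 2.414, (48.01, 59.59), width = 2 · t* · s/√n = 11.59

The 98% CI is wider by 11.59 - 9.67 = 1.92.
Higher confidence requires a wider interval.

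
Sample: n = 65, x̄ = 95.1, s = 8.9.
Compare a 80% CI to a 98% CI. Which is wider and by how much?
98% CI is wider by 2.41

df = 64
80% CI: t* = 1.295, (93.67, 96.53), width = 2 · t* · s/√n = 2.86
98% CI: t* = 2.386, (92.47, 97.73), width = 2 · t* · s/√n = 5.27

The 98% CI is wider by 5.27 - 2.86 = 2.41.
Higher confidence requires a wider interval.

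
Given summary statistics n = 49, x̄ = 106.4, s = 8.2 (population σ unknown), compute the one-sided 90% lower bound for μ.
μ ≥ 104.88

Lower bound (one-sided):
t* = 1.299 (one-sided for 90%)
Lower bound = x̄ - t* · s/√n = 106.4 - 1.299 · 8.2/√49 = 104.88

We are 90% confident that μ ≥ 104.88.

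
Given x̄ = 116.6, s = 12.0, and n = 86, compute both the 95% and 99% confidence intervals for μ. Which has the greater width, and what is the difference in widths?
99% CI is wider by 1.68

df = 85
95% CI: t* = 1.988, (114.03, 119.17), width = 2 · t* · s/√n = 5.14
99% CI: t* = 2.635, (113.19, 120.01), width = 2 · t* · s/√n = 6.82

The 99% CI is wider by 6.82 - 5.14 = 1.68.
Higher confidence requires a wider interval.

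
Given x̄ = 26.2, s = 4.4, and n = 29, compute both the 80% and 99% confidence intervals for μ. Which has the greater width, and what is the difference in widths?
99% CI is wider by 2.37

df = 28
80% CI: t* = 1.313, (25.13, 27.27), width = 2 · t* · s/√n = 2.15
99% CI: t* = 2.763, (23.94, 28.46), width = 2 · t* · s/√n = 4.52

The 99% CI is wider by 4.52 - 2.15 = 2.37.
Higher confidence requires a wider interval.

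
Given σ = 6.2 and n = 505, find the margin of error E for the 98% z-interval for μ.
Margin of error = 0.64

Margin of error = z* · σ/√n
= 2.326 · 6.2/√505
= 2.326 · 6.2/22.4722
= 0.64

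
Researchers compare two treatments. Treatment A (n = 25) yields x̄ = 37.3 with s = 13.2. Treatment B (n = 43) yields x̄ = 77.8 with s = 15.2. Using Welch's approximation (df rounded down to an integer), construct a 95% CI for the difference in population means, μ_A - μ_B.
(-47.54, -33.46)

Difference: x̄₁ - x̄₂ = -40.50
SE = √(s₁²/n₁ + s₂²/n₂) = √(13.2²/25 + 15.2²/43) = 3.5132
df = 56.19 → 56 (Welch–Satterthwaite, rounded down)
t* = 2.003

CI: -40.50 ± 2.003 · 3.5132 = -40.50 ± 7.04 = (-47.54, -33.46)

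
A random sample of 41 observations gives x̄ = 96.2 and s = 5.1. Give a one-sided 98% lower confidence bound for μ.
μ ≥ 94.51

Lower bound (one-sided):
t* = 2.123 (one-sided for 98%)
Lower bound = x̄ - t* · s/√n = 96.2 - 2.123 · 5.1/√41 = 94.51

We are 98% confident that μ ≥ 94.51.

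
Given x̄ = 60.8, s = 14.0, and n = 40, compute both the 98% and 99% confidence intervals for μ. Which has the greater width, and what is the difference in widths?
99% CI is wider by 1.25

df = 39
98% CI: t* = 2.426, (55.43, 66.17), width = 2 · t* · s/√n = 10.74
99% CI: t* = 2.708, (54.81, 66.79), width = 2 · t* · s/√n = 11.99

The 99% CI is wider by 11.99 - 10.74 = 1.25.
Higher confidence requires a wider interval.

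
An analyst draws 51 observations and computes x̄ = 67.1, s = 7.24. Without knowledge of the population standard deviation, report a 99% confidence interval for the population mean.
(64.39, 69.81)

t-interval (σ unknown):
df = n - 1 = 50
t* = 2.678 for 99% confidence

Margin of error = t* · s/√n = 2.678 · 7.24/√51 = 2.71

CI: (64.39, 69.81)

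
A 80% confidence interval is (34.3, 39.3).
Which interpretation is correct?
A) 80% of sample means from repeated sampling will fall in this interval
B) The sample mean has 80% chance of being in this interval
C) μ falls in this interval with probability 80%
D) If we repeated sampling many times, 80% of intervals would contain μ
D

A) Wrong — coverage applies to intervals containing μ, not to future x̄ values.
B) Wrong — x̄ is observed and sits in the interval by construction.
C) Wrong — μ is fixed; the randomness lives in the interval, not in μ.
D) Correct — this is the frequentist long-run coverage interpretation.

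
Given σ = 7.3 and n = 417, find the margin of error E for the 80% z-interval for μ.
Margin of error = 0.46

Margin of error = z* · σ/√n
= 1.282 · 7.3/√417
= 1.282 · 7.3/20.4206
= 0.46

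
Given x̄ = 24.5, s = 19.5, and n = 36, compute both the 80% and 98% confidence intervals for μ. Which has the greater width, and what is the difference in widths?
98% CI is wider by 7.36

df = 35
80% CI: t* = 1.306, (20.26, 28.74), width = 2 · t* · s/√n = 8.49
98% CI: t* = 2.438, (16.58, 32.42), width = 2 · t* · s/√n = 15.85

The 98% CI is wider by 15.85 - 8.49 = 7.36.
Higher confidence requires a wider interval.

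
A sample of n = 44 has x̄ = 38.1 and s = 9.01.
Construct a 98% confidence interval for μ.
(34.82, 41.38)

t-interval (σ unknown):
df = n - 1 = 43
t* = 2.416 for 98% confidence

Margin of error = t* · s/√n = 2.416 · 9.01/√44 = 3.28

CI: (34.82, 41.38)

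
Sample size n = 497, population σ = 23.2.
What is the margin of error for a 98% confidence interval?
Margin of error = 2.42

Margin of error = z* · σ/√n
= 2.326 · 23.2/√497
= 2.326 · 23.2/22.2935
= 2.42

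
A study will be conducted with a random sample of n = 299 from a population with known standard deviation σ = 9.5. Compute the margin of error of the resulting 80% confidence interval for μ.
Margin of error = 0.70

Margin of error = z* · σ/√n
= 1.282 · 9.5/√299
= 1.282 · 9.5/17.2916
= 0.70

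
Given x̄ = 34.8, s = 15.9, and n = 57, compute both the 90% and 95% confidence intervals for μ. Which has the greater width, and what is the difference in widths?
95% CI is wider by 1.39

df = 56
90% CI: t* = 1.673, (31.28, 38.32), width = 2 · t* · s/√n = 7.05
95% CI: t* = 2.003, (30.58, 39.02), width = 2 · t* · s/√n = 8.44

The 95% CI is wider by 8.44 - 7.05 = 1.39.
Higher confidence requires a wider interval.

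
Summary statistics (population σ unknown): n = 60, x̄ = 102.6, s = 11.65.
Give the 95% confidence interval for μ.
(99.59, 105.61)

t-interval (σ unknown):
df = n - 1 = 59
t* = 2.001 for 95% confidence

Margin of error = t* · s/√n = 2.001 · 11.65/√60 = 3.01

CI: (99.59, 105.61)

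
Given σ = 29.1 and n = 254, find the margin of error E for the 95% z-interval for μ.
Margin of error = 3.58

Margin of error = z* · σ/√n
= 1.960 · 29.1/√254
= 1.960 · 29.1/15.9374
= 3.58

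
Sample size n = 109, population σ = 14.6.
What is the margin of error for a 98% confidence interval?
Margin of error = 3.25

Margin of error = z* · σ/√n
= 2.326 · 14.6/√109
= 2.326 · 14.6/10.4403
= 3.25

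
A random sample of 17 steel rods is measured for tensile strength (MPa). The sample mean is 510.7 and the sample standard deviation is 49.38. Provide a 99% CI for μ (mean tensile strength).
(475.72, 545.68)

t-interval (σ unknown):
df = n - 1 = 16
t* = 2.921 for 99% confidence

Margin of error = t* · s/√n = 2.921 · 49.38/√17 = 34.98

CI: (475.72, 545.68)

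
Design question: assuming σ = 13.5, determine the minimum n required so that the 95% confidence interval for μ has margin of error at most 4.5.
n ≥ 35

For margin E ≤ 4.5:
n ≥ (z* · σ / E)²
n ≥ (1.960 · 13.5 / 4.5)²
n ≥ 34.57

Minimum n = 35 (rounding up)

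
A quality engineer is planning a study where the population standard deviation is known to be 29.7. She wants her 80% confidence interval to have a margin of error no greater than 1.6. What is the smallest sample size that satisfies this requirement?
n ≥ 567

For margin E ≤ 1.6:
n ≥ (z* · σ / E)²
n ≥ (1.282 · 29.7 / 1.6)²
n ≥ 566.30

Minimum n = 567 (rounding up)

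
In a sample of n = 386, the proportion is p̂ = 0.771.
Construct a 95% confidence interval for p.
(0.729, 0.813)

Proportion CI:
SE = √(p̂(1-p̂)/n) = √(0.771 · 0.229 / 386) = 0.02139

z* = 1.960
Margin = z* · SE = 1.960 · 0.02139 = 0.0419

CI: 0.771 ± 0.0419 = (0.729, 0.813)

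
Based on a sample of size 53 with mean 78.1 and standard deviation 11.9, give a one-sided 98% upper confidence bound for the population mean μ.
μ ≤ 81.54

Upper bound (one-sided):
t* = 2.107 (one-sided for 98%)
Upper bound = x̄ + t* · s/√n = 78.1 + 2.107 · 11.9/√53 = 81.54

We are 98% confident that μ ≤ 81.54.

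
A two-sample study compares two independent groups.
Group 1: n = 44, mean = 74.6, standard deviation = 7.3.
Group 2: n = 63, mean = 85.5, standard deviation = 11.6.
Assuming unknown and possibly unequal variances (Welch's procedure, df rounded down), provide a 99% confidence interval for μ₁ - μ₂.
(-15.70, -6.10)

Difference: x̄₁ - x̄₂ = -10.90
SE = √(s₁²/n₁ + s₂²/n₂) = √(7.3²/44 + 11.6²/63) = 1.8295
df = 104.02 → 104 (Welch–Satterthwaite, rounded down)
t* = 2.624

CI: -10.90 ± 2.624 · 1.8295 = -10.90 ± 4.80 = (-15.70, -6.10)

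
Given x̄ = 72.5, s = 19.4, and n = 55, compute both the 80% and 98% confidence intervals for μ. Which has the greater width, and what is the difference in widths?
98% CI is wider by 5.75

df = 54
80% CI: t* = 1.297, (69.11, 75.89), width = 2 · t* · s/√n = 6.79
98% CI: t* = 2.397, (66.23, 78.77), width = 2 · t* · s/√n = 12.54

The 98% CI is wider by 12.54 - 6.79 = 5.75.
Higher confidence requires a wider interval.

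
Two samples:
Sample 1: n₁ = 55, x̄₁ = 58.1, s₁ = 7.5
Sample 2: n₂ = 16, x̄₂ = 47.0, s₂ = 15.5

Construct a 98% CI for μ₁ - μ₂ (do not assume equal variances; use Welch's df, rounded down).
(0.82, 21.38)

Difference: x̄₁ - x̄₂ = 11.10
SE = √(s₁²/n₁ + s₂²/n₂) = √(7.5²/55 + 15.5²/16) = 4.0048
df = 17.09 → 17 (Welch–Satterthwaite, rounded down)
t* = 2.567

CI: 11.10 ± 2.567 · 4.0048 = 11.10 ± 10.28 = (0.82, 21.38)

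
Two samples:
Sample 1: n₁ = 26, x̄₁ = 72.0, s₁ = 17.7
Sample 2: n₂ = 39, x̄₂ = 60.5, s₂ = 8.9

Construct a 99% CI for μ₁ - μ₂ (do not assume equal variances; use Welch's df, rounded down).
(1.24, 21.76)

Difference: x̄₁ - x̄₂ = 11.50
SE = √(s₁²/n₁ + s₂²/n₂) = √(17.7²/26 + 8.9²/39) = 3.7524
df = 33.51 → 33 (Welch–Satterthwaite, rounded down)
t* = 2.733

CI: 11.50 ± 2.733 · 3.7524 = 11.50 ± 10.26 = (1.24, 21.76)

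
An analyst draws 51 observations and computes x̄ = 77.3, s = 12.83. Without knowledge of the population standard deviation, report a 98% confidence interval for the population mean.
(72.98, 81.62)

t-interval (σ unknown):
df = n - 1 = 50
t* = 2.403 for 98% confidence

Margin of error = t* · s/√n = 2.403 · 12.83/√51 = 4.32

CI: (72.98, 81.62)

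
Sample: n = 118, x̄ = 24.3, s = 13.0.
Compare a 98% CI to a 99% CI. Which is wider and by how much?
99% CI is wider by 0.62

df = 117
98% CI: t* = 2.359, (21.48, 27.12), width = 2 · t* · s/√n = 5.65
99% CI: t* = 2.619, (21.17, 27.43), width = 2 · t* · s/√n = 6.27

The 99% CI is wider by 6.27 - 5.65 = 0.62.
Higher confidence requires a wider interval.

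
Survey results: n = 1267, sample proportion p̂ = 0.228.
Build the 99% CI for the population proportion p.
(0.198, 0.258)

Proportion CI:
SE = √(p̂(1-p̂)/n) = √(0.228 · 0.772 / 1267) = 0.01179

z* = 2.576
Margin = z* · SE = 2.576 · 0.01179 = 0.0304

CI: 0.228 ± 0.0304 = (0.198, 0.258)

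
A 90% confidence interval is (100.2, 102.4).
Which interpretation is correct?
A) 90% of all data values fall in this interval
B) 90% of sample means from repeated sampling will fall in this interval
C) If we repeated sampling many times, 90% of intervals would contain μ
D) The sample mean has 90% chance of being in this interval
C

A) Wrong — a CI is about the parameter μ, not individual data values.
B) Wrong — coverage applies to intervals containing μ, not to future x̄ values.
C) Correct — this is the frequentist long-run coverage interpretation.
D) Wrong — x̄ is observed and sits in the interval by construction.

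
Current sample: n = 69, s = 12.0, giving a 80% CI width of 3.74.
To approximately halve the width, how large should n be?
n ≈ 276

CI width ∝ 1/√n
To reduce width by factor 2, need √n to grow by 2 → need 2² = 4 times as many samples.

Current: n = 69, width = 3.74
New: n = 276, width ≈ 1.86

Width reduced by factor of 3.74/1.86 = 2.01.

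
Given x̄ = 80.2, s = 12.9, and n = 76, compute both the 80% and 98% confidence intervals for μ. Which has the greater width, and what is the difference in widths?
98% CI is wider by 3.20

df = 75
80% CI: t* = 1.293, (78.29, 82.11), width = 2 · t* · s/√n = 3.83
98% CI: t* = 2.377, (76.68, 83.72), width = 2 · t* · s/√n = 7.03

The 98% CI is wider by 7.03 - 3.83 = 3.20.
Higher confidence requires a wider interval.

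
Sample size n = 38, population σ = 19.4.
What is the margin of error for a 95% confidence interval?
Margin of error = 6.17

Margin of error = z* · σ/√n
= 1.960 · 19.4/√38
= 1.960 · 19.4/6.1644
= 6.17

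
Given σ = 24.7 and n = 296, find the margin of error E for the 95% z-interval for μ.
Margin of error = 2.81

Margin of error = z* · σ/√n
= 1.960 · 24.7/√296
= 1.960 · 24.7/17.2047
= 2.81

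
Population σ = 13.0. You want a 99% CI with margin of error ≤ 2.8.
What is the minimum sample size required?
n ≥ 144

For margin E ≤ 2.8:
n ≥ (z* · σ / E)²
n ≥ (2.576 · 13.0 / 2.8)²
n ≥ 143.04

Minimum n = 144 (rounding up)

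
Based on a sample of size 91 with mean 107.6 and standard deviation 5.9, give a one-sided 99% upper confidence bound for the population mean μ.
μ ≤ 109.06

Upper bound (one-sided):
t* = 2.368 (one-sided for 99%)
Upper bound = x̄ + t* · s/√n = 107.6 + 2.368 · 5.9/√91 = 109.06

We are 99% confident that μ ≤ 109.06.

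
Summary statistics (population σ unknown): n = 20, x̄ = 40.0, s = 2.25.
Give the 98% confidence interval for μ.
(38.72, 41.28)

t-interval (σ unknown):
df = n - 1 = 19
t* = 2.539 for 98% confidence

Margin of error = t* · s/√n = 2.539 · 2.25/√20 = 1.28

CI: (38.72, 41.28)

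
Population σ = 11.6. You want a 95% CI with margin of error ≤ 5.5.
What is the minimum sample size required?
n ≥ 18

For margin E ≤ 5.5:
n ≥ (z* · σ / E)²
n ≥ (1.960 · 11.6 / 5.5)²
n ≥ 17.09

Minimum n = 18 (rounding up)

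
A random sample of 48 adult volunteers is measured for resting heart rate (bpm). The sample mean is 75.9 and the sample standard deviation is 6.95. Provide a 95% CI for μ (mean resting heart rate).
(73.88, 77.92)

t-interval (σ unknown):
df = n - 1 = 47
t* = 2.012 for 95% confidence

Margin of error = t* · s/√n = 2.012 · 6.95/√48 = 2.02

CI: (73.88, 77.92)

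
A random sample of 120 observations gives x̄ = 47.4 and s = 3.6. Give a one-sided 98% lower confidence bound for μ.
μ ≥ 46.72

Lower bound (one-sided):
t* = 2.077 (one-sided for 98%)
Lower bound = x̄ - t* · s/√n = 47.4 - 2.077 · 3.6/√120 = 46.72

We are 98% confident that μ ≥ 46.72.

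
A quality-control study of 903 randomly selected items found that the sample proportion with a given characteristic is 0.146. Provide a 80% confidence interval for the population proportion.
(0.131, 0.161)

Proportion CI:
SE = √(p̂(1-p̂)/n) = √(0.146 · 0.854 / 903) = 0.01175

z* = 1.282
Margin = z* · SE = 1.282 · 0.01175 = 0.0151

CI: 0.146 ± 0.0151 = (0.131, 0.161)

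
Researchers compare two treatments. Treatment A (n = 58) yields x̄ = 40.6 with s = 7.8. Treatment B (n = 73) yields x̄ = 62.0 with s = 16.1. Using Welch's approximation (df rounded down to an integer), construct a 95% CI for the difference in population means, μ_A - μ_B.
(-25.65, -17.15)

Difference: x̄₁ - x̄₂ = -21.40
SE = √(s₁²/n₁ + s₂²/n₂) = √(7.8²/58 + 16.1²/73) = 2.1447
df = 108.83 → 108 (Welch–Satterthwaite, rounded down)
t* = 1.982

CI: -21.40 ± 1.982 · 2.1447 = -21.40 ± 4.25 = (-25.65, -17.15)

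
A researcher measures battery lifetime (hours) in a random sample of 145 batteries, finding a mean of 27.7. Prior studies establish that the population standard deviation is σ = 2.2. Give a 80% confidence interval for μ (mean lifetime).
(27.47, 27.93)

z-interval (σ known):
z* = 1.282 for 80% confidence

Margin of error = z* · σ/√n = 1.282 · 2.2/√145 = 0.23

CI: (27.7 - 0.23, 27.7 + 0.23) = (27.47, 27.93)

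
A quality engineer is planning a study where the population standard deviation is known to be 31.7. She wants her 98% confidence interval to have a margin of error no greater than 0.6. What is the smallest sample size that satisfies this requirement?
n ≥ 15103

For margin E ≤ 0.6:
n ≥ (z* · σ / E)²
n ≥ (2.326 · 31.7 / 0.6)²
n ≥ 15102.03

Minimum n = 15103 (rounding up)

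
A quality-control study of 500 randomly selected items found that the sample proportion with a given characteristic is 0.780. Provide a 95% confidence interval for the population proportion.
(0.744, 0.816)

Proportion CI:
SE = √(p̂(1-p̂)/n) = √(0.780 · 0.220 / 500) = 0.01853

z* = 1.960
Margin = z* · SE = 1.960 · 0.01853 = 0.0363

CI: 0.780 ± 0.0363 = (0.744, 0.816)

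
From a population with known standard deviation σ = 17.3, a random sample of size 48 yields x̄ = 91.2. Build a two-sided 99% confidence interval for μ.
(84.77, 97.63)

z-interval (σ known):
z* = 2.576 for 99% confidence

Margin of error = z* · σ/√n = 2.576 · 17.3/√48 = 6.43

CI: (91.2 - 6.43, 91.2 + 6.43) = (84.77, 97.63)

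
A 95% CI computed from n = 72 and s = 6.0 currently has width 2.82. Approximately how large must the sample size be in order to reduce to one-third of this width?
n ≈ 648

CI width ∝ 1/√n
To reduce width by factor 3, need √n to grow by 3 → need 3² = 9 times as many samples.

Current: n = 72, width = 2.82
New: n = 648, width ≈ 0.93

Width reduced by factor of 2.82/0.93 = 3.03.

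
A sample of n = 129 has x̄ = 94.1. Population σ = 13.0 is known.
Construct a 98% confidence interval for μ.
(91.44, 96.76)

z-interval (σ known):
z* = 2.326 for 98% confidence

Margin of error = z* · σ/√n = 2.326 · 13.0/√129 = 2.66

CI: (94.1 - 2.66, 94.1 + 2.66) = (91.44, 96.76)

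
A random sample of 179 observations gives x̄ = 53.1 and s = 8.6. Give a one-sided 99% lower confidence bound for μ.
μ ≥ 51.59

Lower bound (one-sided):
t* = 2.347 (one-sided for 99%)
Lower bound = x̄ - t* · s/√n = 53.1 - 2.347 · 8.6/√179 = 51.59

We are 99% confident that μ ≥ 51.59.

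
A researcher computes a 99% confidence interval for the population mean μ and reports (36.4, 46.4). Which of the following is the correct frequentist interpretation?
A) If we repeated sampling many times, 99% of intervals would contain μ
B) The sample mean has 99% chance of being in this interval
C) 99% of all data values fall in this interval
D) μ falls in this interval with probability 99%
A

A) Correct — this is the frequentist long-run coverage interpretation.
B) Wrong — x̄ is observed and sits in the interval by construction.
C) Wrong — a CI is about the parameter μ, not individual data values.
D) Wrong — μ is fixed; the randomness lives in the interval, not in μ.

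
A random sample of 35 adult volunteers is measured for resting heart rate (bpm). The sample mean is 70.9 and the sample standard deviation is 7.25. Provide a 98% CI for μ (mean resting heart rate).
(67.91, 73.89)

t-interval (σ unknown):
df = n - 1 = 34
t* = 2.441 for 98% confidence

Margin of error = t* · s/√n = 2.441 · 7.25/√35 = 2.99

CI: (67.91, 73.89)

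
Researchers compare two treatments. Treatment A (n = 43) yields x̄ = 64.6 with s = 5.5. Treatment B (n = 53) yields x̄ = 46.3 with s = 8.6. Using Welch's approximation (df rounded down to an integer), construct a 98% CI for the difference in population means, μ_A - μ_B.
(14.87, 21.73)

Difference: x̄₁ - x̄₂ = 18.30
SE = √(s₁²/n₁ + s₂²/n₂) = √(5.5²/43 + 8.6²/53) = 1.4488
df = 89.49 → 89 (Welch–Satterthwaite, rounded down)
t* = 2.369

CI: 18.30 ± 2.369 · 1.4488 = 18.30 ± 3.43 = (14.87, 21.73)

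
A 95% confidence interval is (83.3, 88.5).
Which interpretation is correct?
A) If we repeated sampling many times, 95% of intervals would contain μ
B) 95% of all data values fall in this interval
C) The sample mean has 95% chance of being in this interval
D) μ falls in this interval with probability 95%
A

A) Correct — this is the frequentist long-run coverage interpretation.
B) Wrong — a CI is about the parameter μ, not individual data values.
C) Wrong — x̄ is observed and sits in the interval by construction.
D) Wrong — μ is fixed; the randomness lives in the interval, not in μ.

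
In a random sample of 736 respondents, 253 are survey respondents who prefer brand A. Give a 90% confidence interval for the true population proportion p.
(0.315, 0.373)

Proportion CI:
p̂ = 253/736 = 0.34375
SE = √(p̂(1-p̂)/n) = √(0.34375 · 0.65625 / 736) = 0.01751

z* = 1.645
Margin = z* · SE = 1.645 · 0.01751 = 0.0288

CI: 0.34375 ± 0.0288 = (0.315, 0.373)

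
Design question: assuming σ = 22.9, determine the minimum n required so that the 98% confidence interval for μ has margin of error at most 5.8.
n ≥ 85

For margin E ≤ 5.8:
n ≥ (z* · σ / E)²
n ≥ (2.326 · 22.9 / 5.8)²
n ≥ 84.34

Minimum n = 85 (rounding up)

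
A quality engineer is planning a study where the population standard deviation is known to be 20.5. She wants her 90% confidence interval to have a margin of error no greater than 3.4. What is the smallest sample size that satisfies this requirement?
n ≥ 99

For margin E ≤ 3.4:
n ≥ (z* · σ / E)²
n ≥ (1.645 · 20.5 / 3.4)²
n ≥ 98.37

Minimum n = 99 (rounding up)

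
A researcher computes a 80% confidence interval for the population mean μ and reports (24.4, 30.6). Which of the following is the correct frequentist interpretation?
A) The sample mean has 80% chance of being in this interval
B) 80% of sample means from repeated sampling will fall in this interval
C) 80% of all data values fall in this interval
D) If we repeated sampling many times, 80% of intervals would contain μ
D

A) Wrong — x̄ is observed and sits in the interval by construction.
B) Wrong — coverage applies to intervals containing μ, not to future x̄ values.
C) Wrong — a CI is about the parameter μ, not individual data values.
D) Correct — this is the frequentist long-run coverage interpretation.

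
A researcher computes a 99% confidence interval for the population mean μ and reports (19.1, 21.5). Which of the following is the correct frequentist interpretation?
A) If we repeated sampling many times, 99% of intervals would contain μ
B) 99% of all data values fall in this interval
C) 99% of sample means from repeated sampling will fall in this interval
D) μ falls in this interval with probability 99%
A

A) Correct — this is the frequentist long-run coverage interpretation.
B) Wrong — a CI is about the parameter μ, not individual data values.
C) Wrong — coverage applies to intervals containing μ, not to future x̄ values.
D) Wrong — μ is fixed; the randomness lives in the interval, not in μ.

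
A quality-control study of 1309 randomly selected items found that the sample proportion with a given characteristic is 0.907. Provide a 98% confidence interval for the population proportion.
(0.888, 0.926)

Proportion CI:
SE = √(p̂(1-p̂)/n) = √(0.907 · 0.093 / 1309) = 0.00803

z* = 2.326
Margin = z* · SE = 2.326 · 0.00803 = 0.0187

CI: 0.907 ± 0.0187 = (0.888, 0.926)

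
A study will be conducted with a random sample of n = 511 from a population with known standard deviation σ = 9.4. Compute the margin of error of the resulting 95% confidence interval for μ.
Margin of error = 0.82

Margin of error = z* · σ/√n
= 1.960 · 9.4/√511
= 1.960 · 9.4/22.6053
= 0.82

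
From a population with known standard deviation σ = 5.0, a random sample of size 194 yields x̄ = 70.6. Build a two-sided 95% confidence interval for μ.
(69.90, 71.30)

z-interval (σ known):
z* = 1.960 for 95% confidence

Margin of error = z* · σ/√n = 1.960 · 5.0/√194 = 0.70

CI: (70.6 - 0.70, 70.6 + 0.70) = (69.90, 71.30)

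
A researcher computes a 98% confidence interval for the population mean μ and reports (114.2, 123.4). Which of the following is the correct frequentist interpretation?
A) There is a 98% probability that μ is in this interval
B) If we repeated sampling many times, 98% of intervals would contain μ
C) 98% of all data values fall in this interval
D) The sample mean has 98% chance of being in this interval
B

A) Wrong — μ is fixed; the randomness lives in the interval, not in μ.
B) Correct — this is the frequentist long-run coverage interpretation.
C) Wrong — a CI is about the parameter μ, not individual data values.
D) Wrong — x̄ is observed and sits in the interval by construction.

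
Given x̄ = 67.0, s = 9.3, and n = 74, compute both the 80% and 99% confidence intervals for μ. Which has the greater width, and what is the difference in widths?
99% CI is wider by 2.92

df = 73
80% CI: t* = 1.293, (65.60, 68.40), width = 2 · t* · s/√n = 2.80
99% CI: t* = 2.645, (64.14, 69.86), width = 2 · t* · s/√n = 5.72

The 99% CI is wider by 5.72 - 2.80 = 2.92.
Higher confidence requires a wider interval.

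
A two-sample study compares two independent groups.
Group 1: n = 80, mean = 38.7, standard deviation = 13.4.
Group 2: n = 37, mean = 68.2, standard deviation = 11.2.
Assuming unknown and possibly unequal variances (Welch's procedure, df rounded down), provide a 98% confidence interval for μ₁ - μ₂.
(-35.13, -23.87)

Difference: x̄₁ - x̄₂ = -29.50
SE = √(s₁²/n₁ + s₂²/n₂) = √(13.4²/80 + 11.2²/37) = 2.3738
df = 82.89 → 82 (Welch–Satterthwaite, rounded down)
t* = 2.373

CI: -29.50 ± 2.373 · 2.3738 = -29.50 ± 5.63 = (-35.13, -23.87)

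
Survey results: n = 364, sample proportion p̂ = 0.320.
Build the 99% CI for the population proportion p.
(0.257, 0.383)

Proportion CI:
SE = √(p̂(1-p̂)/n) = √(0.320 · 0.680 / 364) = 0.02445

z* = 2.576
Margin = z* · SE = 2.576 · 0.02445 = 0.0630

CI: 0.320 ± 0.0630 = (0.257, 0.383)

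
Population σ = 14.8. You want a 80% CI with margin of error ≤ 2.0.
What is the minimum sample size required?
n ≥ 90

For margin E ≤ 2.0:
n ≥ (z* · σ / E)²
n ≥ (1.282 · 14.8 / 2.0)²
n ≥ 90.00

Minimum n = 90 (rounding up)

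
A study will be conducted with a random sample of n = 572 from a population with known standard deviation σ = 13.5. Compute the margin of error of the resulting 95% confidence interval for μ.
Margin of error = 1.11

Margin of error = z* · σ/√n
= 1.960 · 13.5/√572
= 1.960 · 13.5/23.9165
= 1.11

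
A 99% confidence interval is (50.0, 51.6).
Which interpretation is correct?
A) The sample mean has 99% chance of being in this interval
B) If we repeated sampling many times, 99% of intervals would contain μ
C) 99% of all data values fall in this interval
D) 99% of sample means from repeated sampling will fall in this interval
B

A) Wrong — x̄ is observed and sits in the interval by construction.
B) Correct — this is the frequentist long-run coverage interpretation.
C) Wrong — a CI is about the parameter μ, not individual data values.
D) Wrong — coverage applies to intervals containing μ, not to future x̄ values.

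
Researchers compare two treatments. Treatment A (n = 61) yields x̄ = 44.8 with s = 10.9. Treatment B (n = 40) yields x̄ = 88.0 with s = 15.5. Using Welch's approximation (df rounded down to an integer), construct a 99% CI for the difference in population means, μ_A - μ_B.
(-50.69, -35.71)

Difference: x̄₁ - x̄₂ = -43.20
SE = √(s₁²/n₁ + s₂²/n₂) = √(10.9²/61 + 15.5²/40) = 2.8203
df = 64.02 → 64 (Welch–Satterthwaite, rounded down)
t* = 2.655

CI: -43.20 ± 2.655 · 2.8203 = -43.20 ± 7.49 = (-50.69, -35.71)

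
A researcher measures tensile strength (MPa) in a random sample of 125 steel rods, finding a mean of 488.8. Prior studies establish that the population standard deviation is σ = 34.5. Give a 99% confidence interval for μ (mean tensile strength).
(480.85, 496.75)

z-interval (σ known):
z* = 2.576 for 99% confidence

Margin of error = z* · σ/√n = 2.576 · 34.5/√125 = 7.95

CI: (488.8 - 7.95, 488.8 + 7.95) = (480.85, 496.75)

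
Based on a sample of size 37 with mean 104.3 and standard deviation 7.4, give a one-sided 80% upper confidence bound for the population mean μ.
μ ≤ 105.34

Upper bound (one-sided):
t* = 0.852 (one-sided for 80%)
Upper bound = x̄ + t* · s/√n = 104.3 + 0.852 · 7.4/√37 = 105.34

We are 80% confident that μ ≤ 105.34.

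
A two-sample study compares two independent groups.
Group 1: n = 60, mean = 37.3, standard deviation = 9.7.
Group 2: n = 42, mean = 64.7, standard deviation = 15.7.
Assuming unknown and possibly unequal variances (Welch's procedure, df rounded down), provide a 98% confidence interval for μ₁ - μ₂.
(-33.91, -20.89)

Difference: x̄₁ - x̄₂ = -27.40
SE = √(s₁²/n₁ + s₂²/n₂) = √(9.7²/60 + 15.7²/42) = 2.7271
df = 62.73 → 62 (Welch–Satterthwaite, rounded down)
t* = 2.388

CI: -27.40 ± 2.388 · 2.7271 = -27.40 ± 6.51 = (-33.91, -20.89)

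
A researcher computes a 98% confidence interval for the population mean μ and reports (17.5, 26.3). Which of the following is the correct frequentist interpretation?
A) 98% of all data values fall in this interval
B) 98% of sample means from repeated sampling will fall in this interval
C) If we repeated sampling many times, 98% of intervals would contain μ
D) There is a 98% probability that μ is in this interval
C

A) Wrong — a CI is about the parameter μ, not individual data values.
B) Wrong — coverage applies to intervals containing μ, not to future x̄ values.
C) Correct — this is the frequentist long-run coverage interpretation.
D) Wrong — μ is fixed; the randomness lives in the interval, not in μ.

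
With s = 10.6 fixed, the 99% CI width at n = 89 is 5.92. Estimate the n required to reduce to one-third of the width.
n ≈ 801

CI width ∝ 1/√n
To reduce width by factor 3, need √n to grow by 3 → need 3² = 9 times as many samples.

Current: n = 89, width = 5.92
New: n = 801, width ≈ 1.93

Width reduced by factor of 5.92/1.93 = 3.07.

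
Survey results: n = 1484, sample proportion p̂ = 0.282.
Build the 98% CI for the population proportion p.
(0.255, 0.309)

Proportion CI:
SE = √(p̂(1-p̂)/n) = √(0.282 · 0.718 / 1484) = 0.01168

z* = 2.326
Margin = z* · SE = 2.326 · 0.01168 = 0.0272

CI: 0.282 ± 0.0272 = (0.255, 0.309)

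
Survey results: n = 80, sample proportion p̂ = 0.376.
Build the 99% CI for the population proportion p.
(0.236, 0.516)

Proportion CI:
SE = √(p̂(1-p̂)/n) = √(0.376 · 0.624 / 80) = 0.05416

z* = 2.576
Margin = z* · SE = 2.576 · 0.05416 = 0.1395

CI: 0.376 ± 0.1395 = (0.236, 0.516)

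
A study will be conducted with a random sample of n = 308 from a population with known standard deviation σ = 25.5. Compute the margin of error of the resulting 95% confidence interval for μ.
Margin of error = 2.85

Margin of error = z* · σ/√n
= 1.960 · 25.5/√308
= 1.960 · 25.5/17.5499
= 2.85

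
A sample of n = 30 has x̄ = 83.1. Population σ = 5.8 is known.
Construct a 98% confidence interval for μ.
(80.64, 85.56)

z-interval (σ known):
z* = 2.326 for 98% confidence

Margin of error = z* · σ/√n = 2.326 · 5.8/√30 = 2.46

CI: (83.1 - 2.46, 83.1 + 2.46) = (80.64, 85.56)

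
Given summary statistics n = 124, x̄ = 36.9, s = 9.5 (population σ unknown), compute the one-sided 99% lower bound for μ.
μ ≥ 34.89

Lower bound (one-sided):
t* = 2.357 (one-sided for 99%)
Lower bound = x̄ - t* · s/√n = 36.9 - 2.357 · 9.5/√124 = 34.89

We are 99% confident that μ ≥ 34.89.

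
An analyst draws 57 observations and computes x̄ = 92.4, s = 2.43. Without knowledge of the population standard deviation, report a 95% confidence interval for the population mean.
(91.76, 93.04)

t-interval (σ unknown):
df = n - 1 = 56
t* = 2.003 for 95% confidence

Margin of error = t* · s/√n = 2.003 · 2.43/√57 = 0.64

CI: (91.76, 93.04)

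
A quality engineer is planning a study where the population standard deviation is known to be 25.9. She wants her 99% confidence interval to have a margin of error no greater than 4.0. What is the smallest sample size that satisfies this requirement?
n ≥ 279

For margin E ≤ 4.0:
n ≥ (z* · σ / E)²
n ≥ (2.576 · 25.9 / 4.0)²
n ≥ 278.21

Minimum n = 279 (rounding up)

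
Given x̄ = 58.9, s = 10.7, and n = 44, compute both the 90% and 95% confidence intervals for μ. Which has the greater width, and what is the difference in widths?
95% CI is wider by 1.09

df = 43
90% CI: t* = 1.681, (56.19, 61.61), width = 2 · t* · s/√n = 5.42
95% CI: t* = 2.017, (55.65, 62.15), width = 2 · t* · s/√n = 6.51

The 95% CI is wider by 6.51 - 5.42 = 1.09.
Higher confidence requires a wider interval.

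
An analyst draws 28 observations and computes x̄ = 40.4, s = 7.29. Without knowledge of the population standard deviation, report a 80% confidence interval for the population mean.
(38.59, 42.21)

t-interval (σ unknown):
df = n - 1 = 27
t* = 1.314 for 80% confidence

Margin of error = t* · s/√n = 1.314 · 7.29/√28 = 1.81

CI: (38.59, 42.21)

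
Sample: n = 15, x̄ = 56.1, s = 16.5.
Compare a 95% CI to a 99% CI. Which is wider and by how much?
99% CI is wider by 7.09

df = 14
95% CI: t* = 2.145, (46.96, 65.24), width = 2 · t* · s/√n = 18.28
99% CI: t* = 2.977, (43.42, 68.78), width = 2 · t* · s/√n = 25.37

The 99% CI is wider by 25.37 - 18.28 = 7.09.
Higher confidence requires a wider interval.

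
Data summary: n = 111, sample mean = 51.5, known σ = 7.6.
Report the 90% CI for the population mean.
(50.31, 52.69)

z-interval (σ known):
z* = 1.645 for 90% confidence

Margin of error = z* · σ/√n = 1.645 · 7.6/√111 = 1.19

CI: (51.5 - 1.19, 51.5 + 1.19) = (50.31, 52.69)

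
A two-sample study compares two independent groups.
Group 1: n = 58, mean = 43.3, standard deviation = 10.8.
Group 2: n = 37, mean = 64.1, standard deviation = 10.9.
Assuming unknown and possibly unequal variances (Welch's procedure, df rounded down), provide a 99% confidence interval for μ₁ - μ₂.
(-26.84, -14.76)

Difference: x̄₁ - x̄₂ = -20.80
SE = √(s₁²/n₁ + s₂²/n₂) = √(10.8²/58 + 10.9²/37) = 2.2852
df = 76.31 → 76 (Welch–Satterthwaite, rounded down)
t* = 2.642

CI: -20.80 ± 2.642 · 2.2852 = -20.80 ± 6.04 = (-26.84, -14.76)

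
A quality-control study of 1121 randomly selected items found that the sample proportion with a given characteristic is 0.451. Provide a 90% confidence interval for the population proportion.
(0.427, 0.475)

Proportion CI:
SE = √(p̂(1-p̂)/n) = √(0.451 · 0.549 / 1121) = 0.01486

z* = 1.645
Margin = z* · SE = 1.645 · 0.01486 = 0.0244

CI: 0.451 ± 0.0244 = (0.427, 0.475)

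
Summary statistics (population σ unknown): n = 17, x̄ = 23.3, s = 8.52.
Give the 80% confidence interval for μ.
(20.54, 26.06)

t-interval (σ unknown):
df = n - 1 = 16
t* = 1.337 for 80% confidence

Margin of error = t* · s/√n = 1.337 · 8.52/√17 = 2.76

CI: (20.54, 26.06)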